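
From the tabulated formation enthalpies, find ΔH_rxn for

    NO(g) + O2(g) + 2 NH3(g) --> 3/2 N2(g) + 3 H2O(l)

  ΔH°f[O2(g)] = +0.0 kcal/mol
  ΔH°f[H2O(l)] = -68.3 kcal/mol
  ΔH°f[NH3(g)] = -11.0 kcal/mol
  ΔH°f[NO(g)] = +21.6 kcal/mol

Products: 3/2·(+0.0) + 3·(-68.3) = -204.9
Reactants: 1·(+21.6) + 1·(+0.0) + 2·(-11.0) = -0.4
ΔH_rxn = (-204.9) − (-0.4) = -204.5 kcal/mol

ΔH_rxn = -204.5 kcal/mol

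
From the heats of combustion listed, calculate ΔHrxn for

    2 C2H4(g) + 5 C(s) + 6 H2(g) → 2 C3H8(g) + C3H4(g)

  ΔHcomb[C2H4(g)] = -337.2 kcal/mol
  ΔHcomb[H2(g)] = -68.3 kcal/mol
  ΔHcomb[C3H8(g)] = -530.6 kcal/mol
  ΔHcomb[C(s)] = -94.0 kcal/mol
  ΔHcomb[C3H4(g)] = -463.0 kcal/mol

ΔHrxn = -30.0 kcal/mol

Using ΔH = Σ nΔHc°(reactants) − Σ nΔHc°(products):
= [2·(-337.2) + 5·(-94.0) + 6·(-68.3)] − [2·(-530.6) + 1·(-463.0)]
= -30.0 kcal/mol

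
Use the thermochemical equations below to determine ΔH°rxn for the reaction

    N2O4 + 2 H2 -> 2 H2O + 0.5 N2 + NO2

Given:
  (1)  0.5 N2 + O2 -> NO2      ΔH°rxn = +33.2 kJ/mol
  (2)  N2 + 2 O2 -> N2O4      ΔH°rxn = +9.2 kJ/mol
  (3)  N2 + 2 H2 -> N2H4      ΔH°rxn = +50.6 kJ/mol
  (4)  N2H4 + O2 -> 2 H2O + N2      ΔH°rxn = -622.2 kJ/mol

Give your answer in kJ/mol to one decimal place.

ΔH°rxn = -547.6 kJ/mol

(1) as written: +33.2 kJ/mol
(2) reversed: -9.2 kJ/mol
(3) as written: +50.6 kJ/mol
(4) as written: -622.2 kJ/mol
Since enthalpy is a state function, ΔH°rxn = (1)·(+33.2) + (-1)·(+9.2) + (1)·(+50.6) + (1)·(-622.2) = -547.6 kJ/mol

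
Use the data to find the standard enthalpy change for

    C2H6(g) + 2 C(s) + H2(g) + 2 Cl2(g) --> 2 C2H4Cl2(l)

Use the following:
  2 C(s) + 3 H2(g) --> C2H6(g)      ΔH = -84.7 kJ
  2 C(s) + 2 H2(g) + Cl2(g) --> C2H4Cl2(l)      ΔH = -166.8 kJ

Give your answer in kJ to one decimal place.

ΔH = -248.9 kJ

equation 1 reversed (reverse to put C2H6(g) on the reactant side): +84.7 kJ
equation 2 × 2 (scale by 2 for the 2 C2H4Cl2(l)): (2)·(-166.8) = -333.6 kJ
By Hess's law, ΔH = (-1)·(-84.7) + (2)·(-166.8) = -248.9 kJ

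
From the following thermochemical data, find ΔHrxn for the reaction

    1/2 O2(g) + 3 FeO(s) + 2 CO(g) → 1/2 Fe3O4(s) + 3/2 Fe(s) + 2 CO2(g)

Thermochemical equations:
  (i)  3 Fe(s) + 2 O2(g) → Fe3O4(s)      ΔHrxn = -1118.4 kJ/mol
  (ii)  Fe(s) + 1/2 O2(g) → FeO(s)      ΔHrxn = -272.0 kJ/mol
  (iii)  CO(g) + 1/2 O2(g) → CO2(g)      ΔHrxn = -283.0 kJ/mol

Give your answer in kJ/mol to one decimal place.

ΔHrxn = -309.2 kJ/mol

(i) × 1/2 (scale by 1/2 for the 1/2 Fe3O4(s)): (1/2)·(-1118.4) = -559.2 kJ/mol
(ii) reversed and × 3 (FeO(s) must end up as a reactant; ×3 to match 3 FeO(s) in the target): (-3)·(-272.0) = +816.0 kJ/mol
(iii) × 2 (×2 to match 2 CO(g) in the target): (2)·(-283.0) = -566.0 kJ/mol
Combining the equations, ΔHrxn = (-559.2) + (+816.0) + (-566.0) = -309.2 kJ/mol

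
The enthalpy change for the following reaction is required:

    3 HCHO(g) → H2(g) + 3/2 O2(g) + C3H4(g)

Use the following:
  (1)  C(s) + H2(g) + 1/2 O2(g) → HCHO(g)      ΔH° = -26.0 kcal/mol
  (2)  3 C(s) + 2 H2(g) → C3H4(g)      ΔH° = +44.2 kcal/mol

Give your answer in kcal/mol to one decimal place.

(1) reversed and × 3 (reverse to put HCHO(g) on the reactant side; ×3 to match 3 HCHO(g) in the target): (-3)·(-26.0) = +78.0 kcal/mol
(2) as written (C3H4(g) already on the product side): +44.2 kcal/mol
ΔH° = (+78.0) + (+44.2) = 122.2 kcal/mol

ΔH° = 122.2 kcal/mol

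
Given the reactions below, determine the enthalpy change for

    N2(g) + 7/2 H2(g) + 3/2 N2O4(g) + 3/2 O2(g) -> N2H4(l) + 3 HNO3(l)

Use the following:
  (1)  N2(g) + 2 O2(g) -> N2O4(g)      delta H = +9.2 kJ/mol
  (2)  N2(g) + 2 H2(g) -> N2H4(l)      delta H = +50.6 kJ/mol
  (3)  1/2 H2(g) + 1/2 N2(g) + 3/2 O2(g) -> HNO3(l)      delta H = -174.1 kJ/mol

(1) reversed and × 3/2: (-3/2)·(+9.2) = -13.8 kJ/mol
(2) as written: +50.6 kJ/mol
(3) × 3: (3)·(-174.1) = -522.3 kJ/mol
Since enthalpy is a state function, delta H = (-13.8) + (+50.6) + (-522.3) = -485.5 kJ/mol

delta H = -485.5 kJ/mol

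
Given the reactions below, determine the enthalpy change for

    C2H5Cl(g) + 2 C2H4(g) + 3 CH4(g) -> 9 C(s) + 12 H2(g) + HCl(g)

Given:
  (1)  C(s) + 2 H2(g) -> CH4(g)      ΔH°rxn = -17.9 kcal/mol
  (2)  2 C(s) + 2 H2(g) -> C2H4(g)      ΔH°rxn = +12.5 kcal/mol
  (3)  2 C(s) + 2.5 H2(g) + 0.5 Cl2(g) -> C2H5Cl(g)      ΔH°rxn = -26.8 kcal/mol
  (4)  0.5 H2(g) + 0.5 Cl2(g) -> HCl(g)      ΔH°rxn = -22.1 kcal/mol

(1) reversed and × 3 (CH4(g) must end up as a reactant; ×3 to match 3 CH4(g) in the target): (-3)·(-17.9) = +53.7 kcal/mol
(2) reversed and × 2 (C2H4(g) must end up as a reactant; ×2 to match 2 C2H4(g) in the target): (-2)·(+12.5) = -25.0 kcal/mol
(3) reversed (reverse to put C2H5Cl(g) on the reactant side): +26.8 kcal/mol
(4) as written (HCl(g) already on the product side): -22.1 kcal/mol
Summing the manipulated equations, ΔH°rxn = (+53.7) + (-25.0) + (+26.8) + (-22.1) = 33.4 kcal/mol

ΔH°rxn = 33.4 kcal/mol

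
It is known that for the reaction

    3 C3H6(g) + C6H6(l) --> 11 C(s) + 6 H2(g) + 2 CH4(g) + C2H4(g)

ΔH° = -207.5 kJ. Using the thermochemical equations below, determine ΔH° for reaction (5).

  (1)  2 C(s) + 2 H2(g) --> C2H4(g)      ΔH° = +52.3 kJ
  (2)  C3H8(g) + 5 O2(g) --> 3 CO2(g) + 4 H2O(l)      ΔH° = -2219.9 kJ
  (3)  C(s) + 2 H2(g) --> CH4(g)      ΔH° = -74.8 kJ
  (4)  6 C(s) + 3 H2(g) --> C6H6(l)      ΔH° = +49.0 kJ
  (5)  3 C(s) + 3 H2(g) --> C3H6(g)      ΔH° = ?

(1) as written: +52.3 kJ
(2): not needed.
(3) × 2: (2)·(-74.8) = -149.6 kJ
(4) reversed: -49.0 kJ
(5) reversed and × 3: contributes −3·x
-207.5 = (+52.3) + (-149.6) + (-49.0) − 3·x
x = (-207.5 − (-146.3)) / (-3) = 20.4 kJ

ΔH° = 20.4 kJ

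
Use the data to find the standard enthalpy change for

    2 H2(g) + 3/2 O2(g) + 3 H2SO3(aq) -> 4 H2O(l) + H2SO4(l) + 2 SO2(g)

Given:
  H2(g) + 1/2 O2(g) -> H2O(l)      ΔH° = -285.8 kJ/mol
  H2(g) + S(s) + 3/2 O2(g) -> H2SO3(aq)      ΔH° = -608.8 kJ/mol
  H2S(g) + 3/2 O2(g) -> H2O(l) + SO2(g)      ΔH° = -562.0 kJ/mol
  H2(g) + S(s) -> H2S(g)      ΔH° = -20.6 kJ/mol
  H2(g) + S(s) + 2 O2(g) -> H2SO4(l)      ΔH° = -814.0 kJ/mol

equation 1 × 2: (2)·(-285.8) = -571.6 kJ/mol
equation 2 reversed and × 3: (-3)·(-608.8) = +1826.4 kJ/mol
equation 3 × 2: (2)·(-562.0) = -1124.0 kJ/mol
equation 4 × 2: (2)·(-20.6) = -41.2 kJ/mol
equation 5 as written: -814.0 kJ/mol
Summing the manipulated equations, ΔH° = (2)·(-285.8) + (-3)·(-608.8) + (2)·(-562.0) + (2)·(-20.6) + (1)·(-814.0) = -724.4 kJ/mol

ΔH° = -724.4 kJ/mol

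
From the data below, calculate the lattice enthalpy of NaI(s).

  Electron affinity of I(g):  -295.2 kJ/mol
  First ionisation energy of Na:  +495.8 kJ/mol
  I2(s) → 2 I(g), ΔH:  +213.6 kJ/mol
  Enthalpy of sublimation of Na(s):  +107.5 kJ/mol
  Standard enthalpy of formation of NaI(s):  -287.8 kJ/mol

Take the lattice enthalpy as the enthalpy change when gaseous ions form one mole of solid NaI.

U = -702.7 kJ/mol

ΔHf° = 1·ΔHsub + 1·(ΣIE) + 1/2·D(I2) + 1·EA + U
-287.8 = 1·(+107.5) + 1·(+495.8) + 1/2·(+213.6) + 1·(-295.2) + U
U = -287.8 − (+414.9) = -702.7 kJ/mol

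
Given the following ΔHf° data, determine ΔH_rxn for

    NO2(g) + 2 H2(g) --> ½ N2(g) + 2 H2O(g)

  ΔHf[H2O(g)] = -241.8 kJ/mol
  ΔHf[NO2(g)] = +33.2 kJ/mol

Products: 1/2·(+0.0) + 2·(-241.8) = -483.6
Reactants: 1·(+33.2) + 2·(+0.0) = +33.2
ΔH_rxn = (-483.6) − (+33.2) = -516.8 kJ/mol

ΔH_rxn = -516.8 kJ/mol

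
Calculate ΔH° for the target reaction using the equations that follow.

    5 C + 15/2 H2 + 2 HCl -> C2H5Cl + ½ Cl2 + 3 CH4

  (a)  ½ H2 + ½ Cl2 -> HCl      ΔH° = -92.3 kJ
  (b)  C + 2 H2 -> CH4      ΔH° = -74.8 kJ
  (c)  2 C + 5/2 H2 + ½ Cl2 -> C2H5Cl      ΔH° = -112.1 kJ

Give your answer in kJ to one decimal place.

(a) reversed and × 2 (HCl must end up as a reactant; scale by 2 for the 2 HCl): (-2)·(-92.3) = +184.6 kJ
(b) × 3 (×3 to match 3 CH4 in the target): (3)·(-74.8) = -224.4 kJ
(c) as written (C2H5Cl already on the product side): -112.1 kJ
Since enthalpy is a state function, ΔH° = (+184.6) + (-224.4) + (-112.1) = -151.9 kJ

ΔH° = -151.9 kJ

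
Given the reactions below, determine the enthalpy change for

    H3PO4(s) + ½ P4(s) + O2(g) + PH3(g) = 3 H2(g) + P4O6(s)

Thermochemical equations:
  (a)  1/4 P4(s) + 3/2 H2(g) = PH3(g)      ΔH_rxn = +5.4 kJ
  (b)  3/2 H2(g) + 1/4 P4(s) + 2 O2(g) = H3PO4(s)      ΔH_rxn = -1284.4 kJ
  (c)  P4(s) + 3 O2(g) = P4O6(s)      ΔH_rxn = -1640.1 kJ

(a) reversed (PH3(g) must end up as a reactant): -5.4 kJ
(b) reversed (H3PO4(s) must end up as a reactant): +1284.4 kJ
(c) as written (P4O6(s) already on the product side): -1640.1 kJ
By Hess's law, ΔH_rxn = (-5.4) + (+1284.4) + (-1640.1) = -361.1 kJ

ΔH_rxn = -361.1 kJ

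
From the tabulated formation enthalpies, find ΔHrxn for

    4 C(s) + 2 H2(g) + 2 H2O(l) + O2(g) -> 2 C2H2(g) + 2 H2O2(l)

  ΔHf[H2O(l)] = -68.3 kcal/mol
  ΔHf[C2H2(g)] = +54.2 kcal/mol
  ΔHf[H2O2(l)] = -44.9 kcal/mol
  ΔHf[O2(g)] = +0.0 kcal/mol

ΔHrxn = 155.2 kcal/mol

Products: 2·(+54.2) + 2·(-44.9) = +18.6
Reactants: 4·(+0.0) + 2·(+0.0) + 2·(-68.3) + 1·(+0.0) = -136.6
ΔHrxn = (+18.6) − (-136.6) = 155.2 kcal/mol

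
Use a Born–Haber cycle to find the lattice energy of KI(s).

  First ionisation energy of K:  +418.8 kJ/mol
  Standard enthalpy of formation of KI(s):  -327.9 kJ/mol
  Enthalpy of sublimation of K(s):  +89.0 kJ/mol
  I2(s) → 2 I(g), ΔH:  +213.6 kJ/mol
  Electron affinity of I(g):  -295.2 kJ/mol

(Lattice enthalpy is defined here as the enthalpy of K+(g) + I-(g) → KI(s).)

ΔHf° = 1·ΔHsub + 1·(ΣIE) + 1/2·D(I2) + 1·EA + U
-327.9 = 1·(+89.0) + 1·(+418.8) + 1/2·(+213.6) + 1·(-295.2) + U
U = -327.9 − (+319.4) = -647.3 kJ/mol

U = -647.3 kJ/mol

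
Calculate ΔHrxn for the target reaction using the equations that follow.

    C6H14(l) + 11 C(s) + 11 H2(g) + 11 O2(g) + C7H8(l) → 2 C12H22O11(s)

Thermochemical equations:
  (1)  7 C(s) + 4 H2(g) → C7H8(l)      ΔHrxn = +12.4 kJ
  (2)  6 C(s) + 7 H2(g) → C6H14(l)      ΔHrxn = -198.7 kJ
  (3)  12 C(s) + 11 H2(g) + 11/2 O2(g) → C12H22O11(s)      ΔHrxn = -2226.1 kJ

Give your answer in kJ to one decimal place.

(1) reversed: -12.4 kJ
(2) reversed: +198.7 kJ
(3) × 2: (2)·(-2226.1) = -4452.2 kJ
Summing the manipulated equations, ΔHrxn = (-1)·(+12.4) + (-1)·(-198.7) + (2)·(-2226.1) = -4265.9 kJ

ΔHrxn = -4265.9 kJ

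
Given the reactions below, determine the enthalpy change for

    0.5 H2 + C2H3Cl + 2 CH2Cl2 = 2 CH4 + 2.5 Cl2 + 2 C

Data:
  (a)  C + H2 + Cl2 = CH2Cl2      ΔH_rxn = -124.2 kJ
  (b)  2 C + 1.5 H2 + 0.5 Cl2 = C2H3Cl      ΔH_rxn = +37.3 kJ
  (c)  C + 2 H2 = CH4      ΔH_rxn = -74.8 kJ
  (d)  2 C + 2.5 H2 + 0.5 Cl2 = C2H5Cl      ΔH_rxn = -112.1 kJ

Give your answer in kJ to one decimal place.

(a) reversed and × 2 (reverse to put CH2Cl2 on the reactant side; ×2 to match 2 CH2Cl2 in the target): (-2)·(-124.2) = +248.4 kJ
(b) reversed (reverse to put C2H3Cl on the reactant side): -37.3 kJ
(c) × 2 (scale by 2 for the 2 CH4): (2)·(-74.8) = -149.6 kJ
(d): not needed (C2H5Cl appears nowhere else).
By Hess's law, ΔH_rxn = (-2)·(-124.2) + (-1)·(+37.3) + (2)·(-74.8) = 61.5 kJ

ΔH_rxn = 61.5 kJ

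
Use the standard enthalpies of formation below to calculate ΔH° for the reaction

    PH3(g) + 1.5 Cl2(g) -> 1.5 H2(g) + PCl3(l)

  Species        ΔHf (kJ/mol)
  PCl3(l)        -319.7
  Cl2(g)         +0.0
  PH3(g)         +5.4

ΔH° = -325.1 kJ/mol

ΔH°rxn = Σ nΔHf°(products) − Σ nΔHf°(reactants).
Products: 3/2·(+0.0) + 1·(-319.7) = -319.7
Reactants: 1·(+5.4) + 3/2·(+0.0) = +5.4
ΔH° = (-319.7) − (+5.4) = -325.1 kJ/mol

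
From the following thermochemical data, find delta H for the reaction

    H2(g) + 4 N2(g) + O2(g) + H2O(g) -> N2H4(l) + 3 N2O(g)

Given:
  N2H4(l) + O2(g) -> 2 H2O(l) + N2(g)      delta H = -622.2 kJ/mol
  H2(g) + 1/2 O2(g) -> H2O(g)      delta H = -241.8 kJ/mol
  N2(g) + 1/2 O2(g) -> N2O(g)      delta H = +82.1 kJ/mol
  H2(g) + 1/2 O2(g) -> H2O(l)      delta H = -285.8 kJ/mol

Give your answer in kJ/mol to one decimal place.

equation 1 reversed (reverse to put N2H4(l) on the product side): +622.2 kJ/mol
equation 2 reversed (H2O(g) must end up as a reactant): +241.8 kJ/mol
equation 3 × 3 (×3 to match 3 N2O(g) in the target): (3)·(+82.1) = +246.3 kJ/mol
equation 4 × 2: (2)·(-285.8) = -571.6 kJ/mol
delta H = (+622.2) + (+241.8) + (+246.3) + (-571.6) = 538.7 kJ/mol

delta H = 538.7 kJ/mol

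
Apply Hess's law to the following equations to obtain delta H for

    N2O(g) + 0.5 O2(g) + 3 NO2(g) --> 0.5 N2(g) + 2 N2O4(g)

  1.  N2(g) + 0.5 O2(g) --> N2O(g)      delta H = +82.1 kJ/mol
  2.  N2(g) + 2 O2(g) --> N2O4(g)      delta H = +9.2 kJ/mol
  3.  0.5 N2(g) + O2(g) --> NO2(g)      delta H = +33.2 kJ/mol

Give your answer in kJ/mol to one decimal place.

delta H = -163.3 kJ/mol

eq. 1 reversed: -82.1 kJ/mol
eq. 2 × 2: (2)·(+9.2) = +18.4 kJ/mol
eq. 3 reversed and × 3: (-3)·(+33.2) = -99.6 kJ/mol
delta H = (-1)·(+82.1) + (2)·(+9.2) + (-3)·(+33.2) = -163.3 kJ/mol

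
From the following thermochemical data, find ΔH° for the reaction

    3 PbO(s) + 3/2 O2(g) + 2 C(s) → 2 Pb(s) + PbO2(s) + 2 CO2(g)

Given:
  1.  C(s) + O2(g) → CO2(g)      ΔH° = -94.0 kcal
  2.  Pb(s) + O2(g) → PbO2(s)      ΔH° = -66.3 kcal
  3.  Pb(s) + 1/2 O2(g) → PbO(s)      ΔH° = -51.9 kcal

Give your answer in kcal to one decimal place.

eq. 1 × 2 (×2 to match 2 CO2(g) in the target): (2)·(-94.0) = -188.0 kcal
eq. 2 as written (PbO2(s) already on the product side): -66.3 kcal
eq. 3 reversed and × 3 (PbO(s) must end up as a reactant; scale by 3 for the 3 PbO(s)): (-3)·(-51.9) = +155.7 kcal
ΔH° = (2)·(-94.0) + (1)·(-66.3) + (-3)·(-51.9) = -98.6 kcal

ΔH° = -98.6 kcal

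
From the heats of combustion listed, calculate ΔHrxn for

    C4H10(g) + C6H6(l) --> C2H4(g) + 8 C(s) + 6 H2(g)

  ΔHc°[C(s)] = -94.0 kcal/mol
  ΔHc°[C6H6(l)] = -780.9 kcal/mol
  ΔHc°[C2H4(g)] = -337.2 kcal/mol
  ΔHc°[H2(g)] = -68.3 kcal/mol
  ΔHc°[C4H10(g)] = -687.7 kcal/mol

ΔHrxn = 30.4 kcal/mol

Using ΔH = Σ nΔHc°(reactants) − Σ nΔHc°(products):
= [1·(-687.7) + 1·(-780.9)] − [1·(-337.2) + 8·(-94.0) + 6·(-68.3)]
= 30.4 kcal/mol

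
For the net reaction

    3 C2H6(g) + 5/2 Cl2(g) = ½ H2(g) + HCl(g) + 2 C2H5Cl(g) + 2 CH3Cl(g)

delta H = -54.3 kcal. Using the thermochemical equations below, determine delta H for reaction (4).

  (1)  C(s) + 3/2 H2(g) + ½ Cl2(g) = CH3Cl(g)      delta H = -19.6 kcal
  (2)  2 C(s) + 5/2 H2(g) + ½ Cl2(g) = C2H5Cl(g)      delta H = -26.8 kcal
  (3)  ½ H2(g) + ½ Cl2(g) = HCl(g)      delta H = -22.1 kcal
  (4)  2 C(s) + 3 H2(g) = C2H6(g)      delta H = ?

(1) × 2: (2)·(-19.6) = -39.2 kcal
(2) × 2: (2)·(-26.8) = -53.6 kcal
(3) as written: -22.1 kcal
(4) reversed and × 3: contributes −3·x
-54.3 = (-39.2) + (-53.6) + (-22.1) − 3·x
x = (-54.3 − (-114.9)) / (-3) = -20.2 kcal

delta H = -20.2 kcal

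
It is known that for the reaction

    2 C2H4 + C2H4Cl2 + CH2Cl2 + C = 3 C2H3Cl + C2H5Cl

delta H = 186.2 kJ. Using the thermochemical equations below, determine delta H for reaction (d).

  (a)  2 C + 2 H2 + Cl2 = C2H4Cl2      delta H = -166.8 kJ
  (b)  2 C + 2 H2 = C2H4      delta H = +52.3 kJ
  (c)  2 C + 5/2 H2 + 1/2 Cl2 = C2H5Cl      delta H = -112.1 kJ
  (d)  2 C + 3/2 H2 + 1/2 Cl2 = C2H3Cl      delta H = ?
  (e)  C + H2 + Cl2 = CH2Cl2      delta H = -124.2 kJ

delta H = 37.3 kJ

(a) reversed (reverse to put C2H4Cl2 on the reactant side): +166.8 kJ
(b) reversed and × 2 (C2H4 must end up as a reactant; ×2 to match 2 C2H4 in the target): (-2)·(+52.3) = -104.6 kJ
(c) as written (C2H5Cl already on the product side): -112.1 kJ
(d) × 3 (×3 to match 3 C2H3Cl in the target): contributes 3·x
(e) reversed (reverse to put CH2Cl2 on the reactant side): +124.2 kJ
+186.2 = (+166.8) + (-104.6) + (-112.1) + (+124.2) + 3·x
x = (+186.2 − (+74.3)) / (3) = 37.3 kJ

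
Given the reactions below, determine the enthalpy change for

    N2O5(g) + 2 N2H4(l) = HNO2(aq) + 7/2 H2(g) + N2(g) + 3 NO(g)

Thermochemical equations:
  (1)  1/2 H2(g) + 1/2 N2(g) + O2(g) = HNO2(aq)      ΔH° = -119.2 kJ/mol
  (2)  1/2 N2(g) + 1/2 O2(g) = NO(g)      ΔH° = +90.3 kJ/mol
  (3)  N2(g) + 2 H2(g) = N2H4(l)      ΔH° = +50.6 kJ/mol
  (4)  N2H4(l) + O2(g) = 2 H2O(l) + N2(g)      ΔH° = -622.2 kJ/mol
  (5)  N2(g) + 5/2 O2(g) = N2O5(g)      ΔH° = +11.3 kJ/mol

ΔH° = 39.2 kJ/mol

(1) as written (HNO2(aq) already on the product side): -119.2 kJ/mol
(2) × 3 (scale by 3 for the 3 NO(g)): (3)·(+90.3) = +270.9 kJ/mol
(3) reversed and × 2: (-2)·(+50.6) = -101.2 kJ/mol
(4): not needed (H2O(l) appears nowhere else).
(5) reversed (N2O5(g) must end up as a reactant): -11.3 kJ/mol
ΔH° = (-119.2) + (+270.9) + (-101.2) + (-11.3) = 39.2 kJ/mol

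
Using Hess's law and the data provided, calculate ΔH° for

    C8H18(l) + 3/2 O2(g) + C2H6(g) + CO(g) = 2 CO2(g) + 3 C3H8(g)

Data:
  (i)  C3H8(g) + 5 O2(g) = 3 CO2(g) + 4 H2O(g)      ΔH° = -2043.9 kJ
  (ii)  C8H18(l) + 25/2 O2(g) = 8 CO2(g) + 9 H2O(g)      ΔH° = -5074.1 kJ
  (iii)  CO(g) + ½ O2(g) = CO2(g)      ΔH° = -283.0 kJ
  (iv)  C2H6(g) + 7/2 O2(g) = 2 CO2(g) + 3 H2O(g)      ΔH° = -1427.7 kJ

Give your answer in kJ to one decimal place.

ΔH° = -653.1 kJ

(i) reversed and × 3 (C3H8(g) must end up as a product; scale by 3 for the 3 C3H8(g)): (-3)·(-2043.9) = +6131.7 kJ
(ii) as written (C8H18(l) already on the reactant side): -5074.1 kJ
(iii) as written (CO(g) already on the reactant side): -283.0 kJ
(iv) as written (C2H6(g) already on the reactant side): -1427.7 kJ
By Hess's law, ΔH° = (+6131.7) + (-5074.1) + (-283.0) + (-1427.7) = -653.1 kJ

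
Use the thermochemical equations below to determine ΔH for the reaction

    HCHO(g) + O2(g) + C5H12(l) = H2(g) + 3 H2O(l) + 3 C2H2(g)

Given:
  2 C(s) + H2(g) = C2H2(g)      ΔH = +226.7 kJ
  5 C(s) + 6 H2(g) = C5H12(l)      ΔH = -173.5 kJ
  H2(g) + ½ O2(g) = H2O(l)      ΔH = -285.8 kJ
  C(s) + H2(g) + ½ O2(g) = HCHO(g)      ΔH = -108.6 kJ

ΔH = 104.8 kJ

equation 1 × 3: (3)·(+226.7) = +680.1 kJ
equation 2 reversed: +173.5 kJ
equation 3 × 3: (3)·(-285.8) = -857.4 kJ
equation 4 reversed: +108.6 kJ
Combining the equations, ΔH = (+680.1) + (+173.5) + (-857.4) + (+108.6) = 104.8 kJ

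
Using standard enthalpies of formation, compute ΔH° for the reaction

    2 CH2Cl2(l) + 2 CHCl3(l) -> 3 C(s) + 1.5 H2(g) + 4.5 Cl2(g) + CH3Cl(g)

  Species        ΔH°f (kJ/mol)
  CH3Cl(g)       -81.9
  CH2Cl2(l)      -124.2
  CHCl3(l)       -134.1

ΔH° = 434.7 kJ/mol

Products: 3·(+0.0) + 3/2·(+0.0) + 9/2·(+0.0) + 1·(-81.9) = -81.9
Reactants: 2·(-124.2) + 2·(-134.1) = -516.6
ΔH° = (-81.9) − (-516.6) = 434.7 kJ/mol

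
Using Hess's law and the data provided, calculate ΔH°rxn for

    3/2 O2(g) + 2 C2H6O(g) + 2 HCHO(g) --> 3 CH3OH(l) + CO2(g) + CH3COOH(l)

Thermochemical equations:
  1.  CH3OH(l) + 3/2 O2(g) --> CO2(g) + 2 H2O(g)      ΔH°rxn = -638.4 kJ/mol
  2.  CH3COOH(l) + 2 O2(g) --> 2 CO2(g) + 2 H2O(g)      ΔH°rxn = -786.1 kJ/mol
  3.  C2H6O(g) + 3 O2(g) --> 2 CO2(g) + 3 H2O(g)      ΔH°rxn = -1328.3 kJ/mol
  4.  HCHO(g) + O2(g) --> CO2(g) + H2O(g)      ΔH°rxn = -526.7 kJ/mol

ΔH°rxn = -1008.7 kJ/mol

eq. 1 reversed and × 3: (-3)·(-638.4) = +1915.2 kJ/mol
eq. 2 reversed: +786.1 kJ/mol
eq. 3 × 2: (2)·(-1328.3) = -2656.6 kJ/mol
eq. 4 × 2: (2)·(-526.7) = -1053.4 kJ/mol
ΔH°rxn = (+1915.2) + (+786.1) + (-2656.6) + (-1053.4) = -1008.7 kJ/mol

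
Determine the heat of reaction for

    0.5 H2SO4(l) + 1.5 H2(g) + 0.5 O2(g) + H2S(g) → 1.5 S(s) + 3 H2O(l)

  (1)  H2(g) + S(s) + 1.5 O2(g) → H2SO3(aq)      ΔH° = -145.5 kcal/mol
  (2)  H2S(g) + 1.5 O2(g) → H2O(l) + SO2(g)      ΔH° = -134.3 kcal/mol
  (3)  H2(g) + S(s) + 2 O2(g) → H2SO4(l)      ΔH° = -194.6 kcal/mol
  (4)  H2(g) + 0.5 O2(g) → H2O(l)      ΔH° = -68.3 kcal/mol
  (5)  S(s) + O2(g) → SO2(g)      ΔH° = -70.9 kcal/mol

ΔH° = -102.7 kcal/mol

(1): not needed.
(2) as written: -134.3 kcal/mol
(3) reversed and × 1/2: (-1/2)·(-194.6) = +97.3 kcal/mol
(4) × 2: (2)·(-68.3) = -136.6 kcal/mol
(5) reversed: +70.9 kcal/mol
By Hess's law, ΔH° = (1)·(-134.3) + (-1/2)·(-194.6) + (2)·(-68.3) + (-1)·(-70.9) = -102.7 kcal/mol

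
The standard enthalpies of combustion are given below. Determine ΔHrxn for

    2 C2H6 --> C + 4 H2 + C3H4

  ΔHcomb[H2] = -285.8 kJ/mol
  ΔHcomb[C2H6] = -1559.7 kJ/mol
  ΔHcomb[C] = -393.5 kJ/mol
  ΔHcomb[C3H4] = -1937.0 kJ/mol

With combustion enthalpies, reactants minus products:
= [2·(-1559.7)] − [1·(-393.5) + 4·(-285.8) + 1·(-1937.0)]
= 354.3 kJ/mol

ΔHrxn = 354.3 kJ/mol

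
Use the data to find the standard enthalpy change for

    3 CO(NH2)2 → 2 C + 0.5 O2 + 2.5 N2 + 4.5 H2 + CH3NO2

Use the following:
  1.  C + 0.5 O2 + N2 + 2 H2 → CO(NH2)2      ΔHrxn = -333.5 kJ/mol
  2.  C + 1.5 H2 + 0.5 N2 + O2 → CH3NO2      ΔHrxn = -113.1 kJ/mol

ΔHrxn = 887.4 kJ/mol

eq. 1 reversed and × 3 (CO(NH2)2 must end up as a reactant; ×3 to match 3 CO(NH2)2 in the target): (-3)·(-333.5) = +1000.5 kJ/mol
eq. 2 as written (CH3NO2 already on the product side): -113.1 kJ/mol
ΔHrxn = (-3)·(-333.5) + (1)·(-113.1) = 887.4 kJ/mol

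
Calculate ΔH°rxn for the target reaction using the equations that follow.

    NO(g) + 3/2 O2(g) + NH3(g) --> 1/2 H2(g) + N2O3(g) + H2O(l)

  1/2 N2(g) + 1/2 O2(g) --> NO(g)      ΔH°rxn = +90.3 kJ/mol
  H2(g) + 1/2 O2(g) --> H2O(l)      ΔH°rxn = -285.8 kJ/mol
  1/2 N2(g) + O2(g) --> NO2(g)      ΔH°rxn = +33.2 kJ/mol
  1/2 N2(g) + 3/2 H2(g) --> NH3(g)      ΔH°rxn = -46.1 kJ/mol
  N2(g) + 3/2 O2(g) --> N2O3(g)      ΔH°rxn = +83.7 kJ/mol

equation 1 reversed: -90.3 kJ/mol
equation 2 as written: -285.8 kJ/mol
equation 3: not needed.
equation 4 reversed: +46.1 kJ/mol
equation 5 as written: +83.7 kJ/mol
ΔH°rxn = (-90.3) + (-285.8) + (+46.1) + (+83.7) = -246.3 kJ/mol

ΔH°rxn = -246.3 kJ/mol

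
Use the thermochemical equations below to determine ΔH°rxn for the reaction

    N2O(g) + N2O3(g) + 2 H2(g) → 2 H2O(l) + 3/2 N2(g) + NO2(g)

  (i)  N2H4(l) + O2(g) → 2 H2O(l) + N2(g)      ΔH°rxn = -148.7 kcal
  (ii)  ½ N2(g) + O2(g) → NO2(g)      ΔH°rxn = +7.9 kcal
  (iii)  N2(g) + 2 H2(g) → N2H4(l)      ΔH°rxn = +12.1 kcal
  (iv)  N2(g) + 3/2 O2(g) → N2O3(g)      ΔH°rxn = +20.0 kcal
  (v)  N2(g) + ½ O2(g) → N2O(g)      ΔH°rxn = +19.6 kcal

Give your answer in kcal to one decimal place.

(i) as written (H2O(l) already on the product side): -148.7 kcal
(ii) as written (NO2(g) already on the product side): +7.9 kcal
(iii) as written (H2(g) already on the reactant side): +12.1 kcal
(iv) reversed (reverse to put N2O3(g) on the reactant side): -20.0 kcal
(v) reversed (reverse to put N2O(g) on the reactant side): -19.6 kcal
Summing the manipulated equations, ΔH°rxn = (1)·(-148.7) + (1)·(+7.9) + (1)·(+12.1) + (-1)·(+20.0) + (-1)·(+19.6) = -168.3 kcal

ΔH°rxn = -168.3 kcal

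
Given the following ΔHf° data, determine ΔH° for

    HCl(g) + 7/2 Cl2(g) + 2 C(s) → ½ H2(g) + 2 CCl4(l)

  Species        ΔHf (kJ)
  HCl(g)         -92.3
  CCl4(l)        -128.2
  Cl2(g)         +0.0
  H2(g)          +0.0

ΔH° = -164.1 kJ

ΔH°rxn = Σ nΔHf°(products) − Σ nΔHf°(reactants).
Products: 1/2·(+0.0) + 2·(-128.2) = -256.4
Reactants: 1·(-92.3) + 7/2·(+0.0) + 2·(+0.0) = -92.3
ΔH° = (-256.4) − (-92.3) = -164.1 kJ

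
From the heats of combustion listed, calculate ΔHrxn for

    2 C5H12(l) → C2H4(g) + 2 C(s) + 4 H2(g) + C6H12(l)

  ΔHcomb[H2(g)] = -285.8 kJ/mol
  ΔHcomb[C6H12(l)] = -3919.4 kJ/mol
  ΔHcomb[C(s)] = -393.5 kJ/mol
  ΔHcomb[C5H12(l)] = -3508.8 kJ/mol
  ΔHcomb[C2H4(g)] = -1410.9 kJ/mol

With combustion enthalpies, reactants minus products:
= [2·(-3508.8)] − [1·(-1410.9) + 2·(-393.5) + 4·(-285.8) + 1·(-3919.4)]
= 242.9 kJ/mol

ΔHrxn = 242.9 kJ/mol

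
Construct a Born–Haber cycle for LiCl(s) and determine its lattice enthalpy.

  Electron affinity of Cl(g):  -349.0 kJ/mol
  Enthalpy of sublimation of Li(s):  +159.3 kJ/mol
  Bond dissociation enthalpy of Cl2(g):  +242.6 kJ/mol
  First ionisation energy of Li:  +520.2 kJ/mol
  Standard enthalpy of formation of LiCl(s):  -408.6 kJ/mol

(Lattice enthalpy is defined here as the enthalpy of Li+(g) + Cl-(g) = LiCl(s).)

U = -860.4 kJ/mol

ΔHf° = 1·ΔHsub + 1·(ΣIE) + 1/2·D(Cl2) + 1·EA + U
-408.6 = 1·(+159.3) + 1·(+520.2) + 1/2·(+242.6) + 1·(-349.0) + U
U = -408.6 − (+451.8) = -860.4 kJ/mol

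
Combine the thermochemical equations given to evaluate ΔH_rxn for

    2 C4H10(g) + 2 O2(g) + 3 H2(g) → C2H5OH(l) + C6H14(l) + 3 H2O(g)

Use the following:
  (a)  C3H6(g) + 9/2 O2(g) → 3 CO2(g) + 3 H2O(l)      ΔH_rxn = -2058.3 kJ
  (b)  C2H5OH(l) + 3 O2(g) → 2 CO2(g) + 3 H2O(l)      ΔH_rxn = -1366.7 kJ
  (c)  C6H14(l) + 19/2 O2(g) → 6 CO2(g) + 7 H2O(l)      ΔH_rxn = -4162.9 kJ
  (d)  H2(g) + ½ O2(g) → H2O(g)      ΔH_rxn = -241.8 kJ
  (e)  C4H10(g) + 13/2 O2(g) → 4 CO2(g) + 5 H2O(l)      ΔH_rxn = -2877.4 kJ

ΔH_rxn = -950.6 kJ

(a): not needed (C3H6(g) appears nowhere else).
(b) reversed (C2H5OH(l) must end up as a product): +1366.7 kJ
(c) reversed (C6H14(l) must end up as a product): +4162.9 kJ
(d) × 3 (scale by 3 for the 3 H2O(g)): (3)·(-241.8) = -725.4 kJ
(e) × 2 (scale by 2 for the 2 C4H10(g)): (2)·(-2877.4) = -5754.8 kJ
Summing the manipulated equations, ΔH_rxn = (+1366.7) + (+4162.9) + (-725.4) + (-5754.8) = -950.6 kJ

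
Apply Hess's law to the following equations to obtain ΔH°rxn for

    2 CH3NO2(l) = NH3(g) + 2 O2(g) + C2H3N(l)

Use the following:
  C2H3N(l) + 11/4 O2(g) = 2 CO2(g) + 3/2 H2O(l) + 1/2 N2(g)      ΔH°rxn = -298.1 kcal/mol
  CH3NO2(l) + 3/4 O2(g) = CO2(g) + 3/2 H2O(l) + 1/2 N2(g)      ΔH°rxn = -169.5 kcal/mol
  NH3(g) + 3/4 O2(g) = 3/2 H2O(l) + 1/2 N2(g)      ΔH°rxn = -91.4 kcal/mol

equation 1 reversed (C2H3N(l) must end up as a product): +298.1 kcal/mol
equation 2 × 2 (scale by 2 for the 2 CH3NO2(l)): (2)·(-169.5) = -339.0 kcal/mol
equation 3 reversed (NH3(g) must end up as a product): +91.4 kcal/mol
Combining the equations, ΔH°rxn = (-1)·(-298.1) + (2)·(-169.5) + (-1)·(-91.4) = 50.5 kcal/mol

ΔH°rxn = 50.5 kcal/mol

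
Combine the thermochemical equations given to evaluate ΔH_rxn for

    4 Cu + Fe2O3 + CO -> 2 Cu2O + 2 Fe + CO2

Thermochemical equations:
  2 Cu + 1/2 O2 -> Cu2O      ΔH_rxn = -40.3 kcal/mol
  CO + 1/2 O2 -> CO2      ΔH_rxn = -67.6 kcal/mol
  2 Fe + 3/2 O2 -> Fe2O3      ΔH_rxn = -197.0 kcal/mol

equation 1 × 2 (scale by 2 for the 2 Cu2O): (2)·(-40.3) = -80.6 kcal/mol
equation 2 as written (CO already on the reactant side): -67.6 kcal/mol
equation 3 reversed (Fe2O3 must end up as a reactant): +197.0 kcal/mol
ΔH_rxn = (2)·(-40.3) + (1)·(-67.6) + (-1)·(-197.0) = 48.8 kcal/mol

ΔH_rxn = 48.8 kcal/mol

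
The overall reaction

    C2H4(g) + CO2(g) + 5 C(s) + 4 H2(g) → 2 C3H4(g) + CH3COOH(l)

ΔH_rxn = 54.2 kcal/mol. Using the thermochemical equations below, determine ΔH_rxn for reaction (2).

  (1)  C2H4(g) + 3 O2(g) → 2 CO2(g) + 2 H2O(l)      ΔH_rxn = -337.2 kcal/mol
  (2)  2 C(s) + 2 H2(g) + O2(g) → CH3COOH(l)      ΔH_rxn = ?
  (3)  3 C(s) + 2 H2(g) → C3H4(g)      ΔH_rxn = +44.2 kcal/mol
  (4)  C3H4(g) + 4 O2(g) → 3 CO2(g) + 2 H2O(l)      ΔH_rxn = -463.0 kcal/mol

(1) as written (C2H4(g) already on the reactant side): -337.2 kcal/mol
(2) as written (CH3COOH(l) already on the product side): contributes x
(3) as written: +44.2 kcal/mol
(4) reversed: +463.0 kcal/mol
+54.2 = (-337.2) + (+44.2) + (+463.0) + x
x = (+54.2 − (+170.0)) / (1) = -115.8 kcal/mol

ΔH_rxn = -115.8 kcal/mol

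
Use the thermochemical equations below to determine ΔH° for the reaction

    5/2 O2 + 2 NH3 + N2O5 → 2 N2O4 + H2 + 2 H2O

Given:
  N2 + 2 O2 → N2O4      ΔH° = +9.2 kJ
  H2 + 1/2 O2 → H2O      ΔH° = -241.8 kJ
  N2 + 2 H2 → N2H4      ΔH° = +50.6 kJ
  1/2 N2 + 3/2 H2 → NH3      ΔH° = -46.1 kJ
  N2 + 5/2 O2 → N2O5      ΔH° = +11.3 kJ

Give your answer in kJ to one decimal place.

ΔH° = -384.3 kJ

equation 1 × 2: (2)·(+9.2) = +18.4 kJ
equation 2 × 2: (2)·(-241.8) = -483.6 kJ
equation 3: not needed.
equation 4 reversed and × 2: (-2)·(-46.1) = +92.2 kJ
equation 5 reversed: -11.3 kJ
ΔH° = (2)·(+9.2) + (2)·(-241.8) + (-2)·(-46.1) + (-1)·(+11.3) = -384.3 kJ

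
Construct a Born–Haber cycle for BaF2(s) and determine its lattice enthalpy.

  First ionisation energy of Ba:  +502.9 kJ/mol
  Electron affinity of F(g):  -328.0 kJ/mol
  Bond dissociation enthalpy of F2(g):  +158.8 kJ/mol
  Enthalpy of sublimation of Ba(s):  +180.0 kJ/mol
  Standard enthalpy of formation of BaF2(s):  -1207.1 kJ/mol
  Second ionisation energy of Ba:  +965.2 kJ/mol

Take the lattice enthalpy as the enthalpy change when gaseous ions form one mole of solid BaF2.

U = -2358.0 kJ/mol

ΔHf° = 1·ΔHsub + 1·(ΣIE) + 1·D(F2) + 2·EA + U
-1207.1 = 1·(+180.0) + 1·(+1468.1) + 1·(+158.8) + 2·(-328.0) + U
U = -1207.1 − (+1150.9) = -2358.0 kJ/mol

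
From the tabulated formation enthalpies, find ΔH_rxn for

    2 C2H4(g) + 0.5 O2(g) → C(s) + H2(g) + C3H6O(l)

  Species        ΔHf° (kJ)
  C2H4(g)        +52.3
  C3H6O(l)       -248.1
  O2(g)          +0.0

ΔH°rxn = Σ nΔHf°(products) − Σ nΔHf°(reactants).
Products: 1·(+0.0) + 1·(+0.0) + 1·(-248.1) = -248.1
Reactants: 2·(+52.3) + 1/2·(+0.0) = +104.6
ΔH_rxn = (-248.1) − (+104.6) = -352.7 kJ

ΔH_rxn = -352.7 kJ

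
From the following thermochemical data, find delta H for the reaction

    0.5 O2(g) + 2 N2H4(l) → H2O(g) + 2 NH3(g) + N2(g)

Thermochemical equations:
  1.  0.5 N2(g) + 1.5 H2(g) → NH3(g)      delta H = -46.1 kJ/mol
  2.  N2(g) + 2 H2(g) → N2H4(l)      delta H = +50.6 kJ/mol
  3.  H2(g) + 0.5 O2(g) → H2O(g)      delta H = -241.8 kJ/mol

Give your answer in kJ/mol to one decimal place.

delta H = -435.2 kJ/mol

eq. 1 × 2 (×2 to match 2 NH3(g) in the target): (2)·(-46.1) = -92.2 kJ/mol
eq. 2 reversed and × 2 (N2H4(l) must end up as a reactant; scale by 2 for the 2 N2H4(l)): (-2)·(+50.6) = -101.2 kJ/mol
eq. 3 as written (H2O(g) already on the product side): -241.8 kJ/mol
By Hess's law, delta H = (2)·(-46.1) + (-2)·(+50.6) + (1)·(-241.8) = -435.2 kJ/mol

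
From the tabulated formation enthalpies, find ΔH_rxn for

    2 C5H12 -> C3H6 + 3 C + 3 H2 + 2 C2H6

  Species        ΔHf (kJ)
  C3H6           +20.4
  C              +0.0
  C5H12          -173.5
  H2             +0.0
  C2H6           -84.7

Products: 1·(+20.4) + 3·(+0.0) + 3·(+0.0) + 2·(-84.7) = -149.0
Reactants: 2·(-173.5) = -347.0
ΔH_rxn = (-149.0) − (-347.0) = 198.0 kJ

ΔH_rxn = 198.0 kJ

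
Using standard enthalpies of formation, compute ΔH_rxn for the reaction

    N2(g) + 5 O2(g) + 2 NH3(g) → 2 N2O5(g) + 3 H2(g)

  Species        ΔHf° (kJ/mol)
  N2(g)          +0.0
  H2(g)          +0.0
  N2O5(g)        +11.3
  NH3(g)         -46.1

ΔH_rxn = 114.8 kJ/mol

Products: 2·(+11.3) + 3·(+0.0) = +22.6
Reactants: 1·(+0.0) + 5·(+0.0) + 2·(-46.1) = -92.2
ΔH_rxn = (+22.6) − (-92.2) = 114.8 kJ/mol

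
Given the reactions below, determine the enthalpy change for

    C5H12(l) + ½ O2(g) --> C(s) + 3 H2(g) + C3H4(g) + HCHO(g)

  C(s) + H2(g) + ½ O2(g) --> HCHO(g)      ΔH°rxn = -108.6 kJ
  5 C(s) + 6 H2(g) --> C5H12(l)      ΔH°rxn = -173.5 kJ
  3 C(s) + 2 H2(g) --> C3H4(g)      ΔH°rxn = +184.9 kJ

equation 1 as written: -108.6 kJ
equation 2 reversed: +173.5 kJ
equation 3 as written: +184.9 kJ
Summing the manipulated equations, ΔH°rxn = (-108.6) + (+173.5) + (+184.9) = 249.8 kJ

ΔH°rxn = 249.8 kJ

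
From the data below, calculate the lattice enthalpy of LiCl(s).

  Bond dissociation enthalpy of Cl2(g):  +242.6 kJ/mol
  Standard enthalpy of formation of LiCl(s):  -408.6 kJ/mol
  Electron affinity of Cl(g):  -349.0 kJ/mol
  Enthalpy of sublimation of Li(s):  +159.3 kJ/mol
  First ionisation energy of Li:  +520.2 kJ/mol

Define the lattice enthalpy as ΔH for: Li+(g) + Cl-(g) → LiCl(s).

ΔHf° = 1·ΔHsub + 1·(ΣIE) + 1/2·D(Cl2) + 1·EA + U
-408.6 = 1·(+159.3) + 1·(+520.2) + 1/2·(+242.6) + 1·(-349.0) + U
U = -408.6 − (+451.8) = -860.4 kJ/mol

U = -860.4 kJ/mol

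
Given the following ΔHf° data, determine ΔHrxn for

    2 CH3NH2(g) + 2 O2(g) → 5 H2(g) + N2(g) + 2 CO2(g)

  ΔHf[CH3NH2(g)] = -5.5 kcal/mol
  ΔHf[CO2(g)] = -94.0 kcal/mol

ΔHrxn = -177.0 kcal/mol

ΔH°rxn = Σ nΔHf°(products) − Σ nΔHf°(reactants).
Products: 5·(+0.0) + 1·(+0.0) + 2·(-94.0) = -188.0
Reactants: 2·(-5.5) + 2·(+0.0) = -11.0
ΔHrxn = (-188.0) − (-11.0) = -177.0 kcal/mol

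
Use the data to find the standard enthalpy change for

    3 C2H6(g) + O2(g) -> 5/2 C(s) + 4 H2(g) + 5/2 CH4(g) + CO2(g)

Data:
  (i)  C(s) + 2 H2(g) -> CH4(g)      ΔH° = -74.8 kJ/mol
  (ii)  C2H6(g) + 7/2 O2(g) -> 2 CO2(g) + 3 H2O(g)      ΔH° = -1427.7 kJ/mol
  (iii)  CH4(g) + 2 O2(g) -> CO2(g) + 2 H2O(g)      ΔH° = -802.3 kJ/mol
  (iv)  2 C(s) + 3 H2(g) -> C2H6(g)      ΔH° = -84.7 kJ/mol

ΔH° = -326.4 kJ/mol

(i) reversed and × 1/2: (-1/2)·(-74.8) = +37.4 kJ/mol
(ii) × 2: (2)·(-1427.7) = -2855.4 kJ/mol
(iii) reversed and × 3: (-3)·(-802.3) = +2406.9 kJ/mol
(iv) reversed: +84.7 kJ/mol
By Hess's law, ΔH° = (+37.4) + (-2855.4) + (+2406.9) + (+84.7) = -326.4 kJ/mol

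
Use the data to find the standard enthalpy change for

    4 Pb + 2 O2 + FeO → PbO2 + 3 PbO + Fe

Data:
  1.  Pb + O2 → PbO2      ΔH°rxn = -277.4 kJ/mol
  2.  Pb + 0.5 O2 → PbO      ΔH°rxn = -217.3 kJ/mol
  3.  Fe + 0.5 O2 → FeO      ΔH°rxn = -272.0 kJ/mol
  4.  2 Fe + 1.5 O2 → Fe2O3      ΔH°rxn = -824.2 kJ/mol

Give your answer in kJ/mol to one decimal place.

ΔH°rxn = -657.3 kJ/mol

eq. 1 as written (PbO2 already on the product side): -277.4 kJ/mol
eq. 2 × 3 (scale by 3 for the 3 PbO): (3)·(-217.3) = -651.9 kJ/mol
eq. 3 reversed (FeO must end up as a reactant): +272.0 kJ/mol
eq. 4: not needed (Fe2O3 appears nowhere else).
ΔH°rxn = (-277.4) + (-651.9) + (+272.0) = -657.3 kJ/mol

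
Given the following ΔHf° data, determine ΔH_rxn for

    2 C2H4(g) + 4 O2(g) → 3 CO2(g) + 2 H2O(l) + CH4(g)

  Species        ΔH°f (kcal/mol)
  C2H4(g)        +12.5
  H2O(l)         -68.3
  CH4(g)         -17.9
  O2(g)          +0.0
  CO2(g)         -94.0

ΔH_rxn = -461.5 kcal/mol

ΔH°rxn = Σ nΔHf°(products) − Σ nΔHf°(reactants).
Products: 3·(-94.0) + 2·(-68.3) + 1·(-17.9) = -436.5
Reactants: 2·(+12.5) + 4·(+0.0) = +25.0
ΔH_rxn = (-436.5) − (+25.0) = -461.5 kcal/mol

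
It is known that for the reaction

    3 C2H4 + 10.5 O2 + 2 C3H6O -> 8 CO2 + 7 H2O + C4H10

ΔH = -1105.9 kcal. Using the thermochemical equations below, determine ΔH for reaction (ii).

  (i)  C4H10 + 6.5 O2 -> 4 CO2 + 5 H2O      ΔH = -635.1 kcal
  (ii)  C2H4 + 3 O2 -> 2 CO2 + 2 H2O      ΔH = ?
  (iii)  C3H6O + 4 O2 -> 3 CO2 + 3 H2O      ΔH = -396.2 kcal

ΔH = -316.2 kcal

(i) reversed (reverse to put C4H10 on the product side): +635.1 kcal
(ii) × 3 (×3 to match 3 C2H4 in the target): contributes 3·x
(iii) × 2 (×2 to match 2 C3H6O in the target): (2)·(-396.2) = -792.4 kcal
-1105.9 = (+635.1) + (-792.4) + 3·x
x = (-1105.9 − (-157.3)) / (3) = -316.2 kcal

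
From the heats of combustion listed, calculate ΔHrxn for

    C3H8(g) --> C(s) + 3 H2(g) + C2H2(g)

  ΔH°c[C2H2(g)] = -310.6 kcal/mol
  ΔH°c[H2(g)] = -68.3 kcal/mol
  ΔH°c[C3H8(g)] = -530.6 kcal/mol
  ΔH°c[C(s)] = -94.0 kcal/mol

ΔHrxn = 78.9 kcal/mol

With combustion enthalpies, reactants minus products:
= [1·(-530.6)] − [1·(-94.0) + 3·(-68.3) + 1·(-310.6)]
= 78.9 kcal/mol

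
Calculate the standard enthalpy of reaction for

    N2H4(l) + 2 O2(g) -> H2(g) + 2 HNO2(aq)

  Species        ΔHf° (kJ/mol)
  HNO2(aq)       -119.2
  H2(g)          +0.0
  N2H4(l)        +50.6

Products: 1·(+0.0) + 2·(-119.2) = -238.4
Reactants: 1·(+50.6) + 2·(+0.0) = +50.6
ΔH° = (-238.4) − (+50.6) = -289.0 kJ/mol

ΔH° = -289.0 kJ/mol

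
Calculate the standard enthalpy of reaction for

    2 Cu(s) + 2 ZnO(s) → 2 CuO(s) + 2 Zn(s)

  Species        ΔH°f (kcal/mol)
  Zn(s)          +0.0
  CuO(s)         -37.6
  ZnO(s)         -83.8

ΔH_rxn = 92.4 kcal/mol

ΔH°rxn = Σ nΔHf°(products) − Σ nΔHf°(reactants).
Products: 2·(-37.6) + 2·(+0.0) = -75.2
Reactants: 2·(+0.0) + 2·(-83.8) = -167.6
ΔH_rxn = (-75.2) − (-167.6) = 92.4 kcal/mol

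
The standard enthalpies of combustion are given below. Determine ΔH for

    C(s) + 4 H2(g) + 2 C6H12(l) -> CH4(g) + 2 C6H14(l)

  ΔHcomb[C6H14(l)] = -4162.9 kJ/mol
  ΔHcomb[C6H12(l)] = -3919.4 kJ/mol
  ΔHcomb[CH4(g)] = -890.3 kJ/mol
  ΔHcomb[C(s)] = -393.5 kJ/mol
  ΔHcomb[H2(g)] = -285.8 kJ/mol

ΔH = -159.4 kJ/mol

With combustion enthalpies, reactants minus products:
= [1·(-393.5) + 4·(-285.8) + 2·(-3919.4)] − [1·(-890.3) + 2·(-4162.9)]
= -159.4 kJ/mol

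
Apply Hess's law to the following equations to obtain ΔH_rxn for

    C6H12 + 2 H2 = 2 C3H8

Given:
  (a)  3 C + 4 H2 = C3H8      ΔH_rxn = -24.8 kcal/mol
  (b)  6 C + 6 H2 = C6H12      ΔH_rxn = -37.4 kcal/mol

ΔH_rxn = -12.2 kcal/mol

(a) × 2: (2)·(-24.8) = -49.6 kcal/mol
(b) reversed: +37.4 kcal/mol
ΔH_rxn = (-49.6) + (+37.4) = -12.2 kcal/mol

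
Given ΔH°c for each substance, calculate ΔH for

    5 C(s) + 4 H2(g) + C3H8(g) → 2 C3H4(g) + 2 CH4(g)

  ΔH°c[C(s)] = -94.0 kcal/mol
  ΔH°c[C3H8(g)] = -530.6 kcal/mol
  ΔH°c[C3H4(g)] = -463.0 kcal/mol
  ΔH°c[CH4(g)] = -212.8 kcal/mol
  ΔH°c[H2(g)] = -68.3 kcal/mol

ΔH = 77.8 kcal/mol

Using ΔH = Σ nΔHc°(reactants) − Σ nΔHc°(products):
= [5·(-94.0) + 4·(-68.3) + 1·(-530.6)] − [2·(-463.0) + 2·(-212.8)]
= 77.8 kcal/mol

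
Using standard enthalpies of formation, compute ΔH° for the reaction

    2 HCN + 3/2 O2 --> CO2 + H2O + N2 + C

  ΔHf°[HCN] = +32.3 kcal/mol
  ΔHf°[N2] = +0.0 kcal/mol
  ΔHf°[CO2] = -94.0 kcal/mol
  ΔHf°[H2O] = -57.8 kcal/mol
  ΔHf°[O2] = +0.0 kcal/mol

Products: 1·(-94.0) + 1·(-57.8) + 1·(+0.0) + 1·(+0.0) = -151.8
Reactants: 2·(+32.3) + 3/2·(+0.0) = +64.6
ΔH° = (-151.8) − (+64.6) = -216.4 kcal/mol

ΔH° = -216.4 kcal/mol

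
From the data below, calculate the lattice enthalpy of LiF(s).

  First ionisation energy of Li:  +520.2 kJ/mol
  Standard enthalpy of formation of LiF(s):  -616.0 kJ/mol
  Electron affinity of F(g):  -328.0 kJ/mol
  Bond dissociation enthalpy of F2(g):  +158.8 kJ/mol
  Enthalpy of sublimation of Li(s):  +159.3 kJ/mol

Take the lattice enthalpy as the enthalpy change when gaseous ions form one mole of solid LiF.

U = -1046.9 kJ/mol

ΔHf° = 1·ΔHsub + 1·(ΣIE) + 1/2·D(F2) + 1·EA + U
-616.0 = 1·(+159.3) + 1·(+520.2) + 1/2·(+158.8) + 1·(-328.0) + U
U = -616.0 − (+430.9) = -1046.9 kJ/mol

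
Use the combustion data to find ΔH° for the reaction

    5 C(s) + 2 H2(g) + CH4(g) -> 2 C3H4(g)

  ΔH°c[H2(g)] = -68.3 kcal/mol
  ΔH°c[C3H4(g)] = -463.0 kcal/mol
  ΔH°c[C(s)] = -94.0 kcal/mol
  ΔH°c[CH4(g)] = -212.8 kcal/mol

ΔH° = 106.6 kcal/mol

Using ΔH = Σ nΔHc°(reactants) − Σ nΔHc°(products):
= [5·(-94.0) + 2·(-68.3) + 1·(-212.8)] − [2·(-463.0)]
= 106.6 kcal/mol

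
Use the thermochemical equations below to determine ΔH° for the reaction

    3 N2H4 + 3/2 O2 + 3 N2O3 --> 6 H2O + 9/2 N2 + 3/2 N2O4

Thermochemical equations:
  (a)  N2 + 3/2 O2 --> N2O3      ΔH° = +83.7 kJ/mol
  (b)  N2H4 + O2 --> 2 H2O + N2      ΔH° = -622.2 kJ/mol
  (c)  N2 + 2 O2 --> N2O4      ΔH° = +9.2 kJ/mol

ΔH° = -2103.9 kJ/mol

(a) reversed and × 3 (reverse to put N2O3 on the reactant side; ×3 to match 3 N2O3 in the target): (-3)·(+83.7) = -251.1 kJ/mol
(b) × 3 (scale by 3 for the 3 N2H4): (3)·(-622.2) = -1866.6 kJ/mol
(c) × 3/2 (×3/2 to match 3/2 N2O4 in the target): (3/2)·(+9.2) = +13.8 kJ/mol
By Hess's law, ΔH° = (-3)·(+83.7) + (3)·(-622.2) + (3/2)·(+9.2) = -2103.9 kJ/mol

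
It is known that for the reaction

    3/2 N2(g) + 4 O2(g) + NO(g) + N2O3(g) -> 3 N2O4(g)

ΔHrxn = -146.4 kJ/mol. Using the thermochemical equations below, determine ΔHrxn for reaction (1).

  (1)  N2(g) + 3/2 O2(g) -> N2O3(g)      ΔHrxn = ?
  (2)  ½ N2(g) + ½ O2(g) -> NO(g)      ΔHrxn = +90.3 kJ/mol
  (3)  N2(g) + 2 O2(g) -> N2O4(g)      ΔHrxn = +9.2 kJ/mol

(1) reversed (reverse to put N2O3(g) on the reactant side): contributes −x
(2) reversed (reverse to put NO(g) on the reactant side): -90.3 kJ/mol
(3) × 3 (×3 to match 3 N2O4(g) in the target): (3)·(+9.2) = +27.6 kJ/mol
-146.4 = (-90.3) + (+27.6) − x
x = (-146.4 − (-62.7)) / (-1) = 83.7 kJ/mol

ΔHrxn = 83.7 kJ/mol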